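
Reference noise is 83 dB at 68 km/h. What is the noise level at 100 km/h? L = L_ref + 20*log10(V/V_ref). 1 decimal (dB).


V/V_ref = 100 / 68 = 1.470588
log10(1.470588) = 0.167491
20 * 0.167491 = 3.3498
L = 83 + 3.3498 = 86.3 dB

86.3


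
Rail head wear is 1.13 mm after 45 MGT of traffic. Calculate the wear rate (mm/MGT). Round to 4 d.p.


Wear rate = total wear / cumulative tonnage
Rate = 1.13 / 45
Rate = 0.0251 mm/MGT

0.0251


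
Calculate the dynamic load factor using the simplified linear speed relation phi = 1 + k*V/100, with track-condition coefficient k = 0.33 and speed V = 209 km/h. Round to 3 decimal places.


phi = 1 + k * V / 100
phi = 1 + 0.33 * 209 / 100
phi = 1 + 0.6897
phi = 1.690

1.690


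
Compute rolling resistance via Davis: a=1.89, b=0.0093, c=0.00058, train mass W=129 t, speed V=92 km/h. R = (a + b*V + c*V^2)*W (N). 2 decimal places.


b*V = 0.0093 * 92 = 0.8556
c*V^2 = 0.00058 * 8464 = 4.90912
R_per_t = 1.89 + 0.8556 + 4.90912 = 7.65472 N/t
R_total = 7.65472 * 129 = 987.46 N

987.46


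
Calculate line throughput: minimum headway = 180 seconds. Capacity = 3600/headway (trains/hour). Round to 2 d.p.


Capacity = 3600 / headway
Capacity = 3600 / 180
Capacity = 20.00 trains/hour

20.00


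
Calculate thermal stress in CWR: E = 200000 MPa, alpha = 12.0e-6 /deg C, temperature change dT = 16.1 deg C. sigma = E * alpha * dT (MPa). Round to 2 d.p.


sigma = E * alpha * dT
sigma = 200000 * 12.0e-6 * 16.1
sigma = 2.4 * 16.1
sigma = 38.64 MPa

38.64


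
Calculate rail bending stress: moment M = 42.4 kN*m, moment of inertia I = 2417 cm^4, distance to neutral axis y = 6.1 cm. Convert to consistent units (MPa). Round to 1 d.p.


Convert units:
M = 42.4 kN*m = 42400000 N*mm
y = 6.1 cm = 61 mm
I = 2417 cm^4 = 24170000 mm^4
sigma = 42400000 * 61 / 24170000
sigma = 107.0 MPa

107.0


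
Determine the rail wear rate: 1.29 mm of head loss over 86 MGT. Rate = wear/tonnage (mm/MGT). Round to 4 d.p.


Wear rate = total wear / cumulative tonnage
Rate = 1.29 / 86
Rate = 0.0150 mm/MGT

0.0150


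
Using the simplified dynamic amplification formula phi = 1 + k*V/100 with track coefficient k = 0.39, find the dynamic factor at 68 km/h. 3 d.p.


phi = 1 + k * V / 100
phi = 1 + 0.39 * 68 / 100
phi = 1 + 0.2652
phi = 1.265

1.265


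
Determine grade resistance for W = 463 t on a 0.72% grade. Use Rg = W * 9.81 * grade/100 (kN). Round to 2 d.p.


Rg = W * 9.81 * grade / 100
Rg = 463 * 9.81 * 0.72 / 100
Rg = 4542.03 * 0.0072
Rg = 32.70 kN

32.70


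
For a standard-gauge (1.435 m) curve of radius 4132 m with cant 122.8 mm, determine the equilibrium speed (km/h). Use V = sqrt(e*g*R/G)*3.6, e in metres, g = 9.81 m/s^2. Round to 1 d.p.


Convert cant: e = 122.8 mm = 0.1228 m
V_ms = sqrt(0.1228 * 9.81 * 4132 / 1.435)
V_ms = sqrt(3468.772248) = 58.8963 m/s
V = 58.8963 * 3.6 = 212.0 km/h

212.0


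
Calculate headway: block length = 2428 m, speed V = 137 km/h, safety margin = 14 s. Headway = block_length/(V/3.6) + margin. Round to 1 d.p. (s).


V = 137 / 3.6 = 38.0556 m/s
Block traversal time = 2428 / 38.0556 = 63.8015 s
Headway = 63.8015 + 14
Headway = 77.8 s

77.8


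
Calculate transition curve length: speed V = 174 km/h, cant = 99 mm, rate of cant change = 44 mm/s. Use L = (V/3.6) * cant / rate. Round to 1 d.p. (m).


Convert speed: V = 174 / 3.6 = 48.3333 m/s
L = 48.3333 * 99 / 44
L = 4785.0 / 44
L = 108.8 m

108.8


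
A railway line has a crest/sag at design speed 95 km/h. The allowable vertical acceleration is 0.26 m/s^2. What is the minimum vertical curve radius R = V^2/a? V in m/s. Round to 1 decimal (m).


Convert speed: V = 95 / 3.6 = 26.3889 m/s
V^2 = 696.3735 m^2/s^2
R_v = 696.3735 / 0.26
R_v = 2678.4 m

2678.4


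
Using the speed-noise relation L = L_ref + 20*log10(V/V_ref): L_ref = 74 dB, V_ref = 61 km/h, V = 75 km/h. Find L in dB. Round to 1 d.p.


V/V_ref = 75 / 61 = 1.229508
log10(1.229508) = 0.089731
20 * 0.089731 = 1.7946
L = 74 + 1.7946 = 75.8 dB

75.8


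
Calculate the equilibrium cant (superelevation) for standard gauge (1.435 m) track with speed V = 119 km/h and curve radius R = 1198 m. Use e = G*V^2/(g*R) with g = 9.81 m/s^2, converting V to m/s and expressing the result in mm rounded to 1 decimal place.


Convert speed: V = 119 / 3.6 = 33.0556 m/s
Apply formula: e = 1.435 * 33.0556^2 / (9.81 * 1198)
e = 1.435 * 1092.6698 / 11752.38
e = 0.133418 m = 133.4 mm

133.4


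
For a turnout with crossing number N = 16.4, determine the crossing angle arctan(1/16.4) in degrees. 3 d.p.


1/N = 1/16.4 = 0.060976
angle = arctan(0.060976) = 0.0609 rad
angle = 0.0609 * 180/pi = 3.489 degrees

3.489


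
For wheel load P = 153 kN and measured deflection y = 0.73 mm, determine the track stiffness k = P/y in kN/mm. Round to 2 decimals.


Track stiffness k = P / y
k = 153 / 0.73
k = 209.59 kN/mm

209.59


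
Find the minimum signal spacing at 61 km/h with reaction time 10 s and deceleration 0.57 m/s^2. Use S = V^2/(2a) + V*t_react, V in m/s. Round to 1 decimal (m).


V = 61 / 3.6 = 16.9444 m/s
Braking distance = 16.9444^2 / (2*0.57) = 251.8546 m
Sighting distance = 16.9444 * 10 = 169.4444 m
S = 251.8546 + 169.4444 = 421.3 m

421.3


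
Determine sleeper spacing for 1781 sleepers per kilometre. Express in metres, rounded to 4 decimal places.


Spacing = 1000 m / number of sleepers
Spacing = 1000 / 1781
Spacing = 0.5615 m

0.5615


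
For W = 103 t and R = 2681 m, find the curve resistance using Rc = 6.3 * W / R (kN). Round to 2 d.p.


Rc = 6.3 * W / R
Rc = 6.3 * 103 / 2681
Rc = 648.9 / 2681
Rc = 0.24 kN

0.24


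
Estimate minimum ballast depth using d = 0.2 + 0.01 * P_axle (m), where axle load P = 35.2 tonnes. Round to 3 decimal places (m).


d = 0.2 + 0.01 * 35.2
d = 0.2 + 0.352
d = 0.552 m

0.552


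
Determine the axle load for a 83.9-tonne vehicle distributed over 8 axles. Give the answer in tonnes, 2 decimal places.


Load per axle = total weight / number of axles
Load = 83.9 / 8
Load = 10.49 tonnes

10.49


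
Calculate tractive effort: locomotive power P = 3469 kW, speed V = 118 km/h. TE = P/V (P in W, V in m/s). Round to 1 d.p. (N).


Convert: P = 3469 kW = 3469000 W
V = 118 / 3.6 = 32.7778 m/s
TE = 3469000 / 32.7778
TE = 105833.9 N

105833.9


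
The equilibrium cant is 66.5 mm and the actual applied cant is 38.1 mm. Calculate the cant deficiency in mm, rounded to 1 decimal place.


Cant deficiency = equilibrium cant - actual cant
CD = 66.5 - 38.1
CD = 28.4 mm

28.4


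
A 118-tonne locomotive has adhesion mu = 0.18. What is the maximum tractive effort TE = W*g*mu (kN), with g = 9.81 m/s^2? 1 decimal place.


TE_max = W * g * mu
TE_max = 118 * 9.81 * 0.18
TE_max = 1157.58 * 0.18
TE_max = 208.4 kN

208.4


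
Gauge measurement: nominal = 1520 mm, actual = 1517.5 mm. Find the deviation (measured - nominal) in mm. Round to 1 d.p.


Deviation = measured - nominal
Deviation = 1517.5 - 1520
Deviation = -2.5 mm

-2.5


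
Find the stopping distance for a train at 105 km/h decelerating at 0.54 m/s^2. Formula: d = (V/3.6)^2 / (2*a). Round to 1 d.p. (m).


Convert speed: V = 105 / 3.6 = 29.1667 m/s
V^2 = 850.6944
d = 850.6944 / (2 * 0.54)
d = 850.6944 / 1.08
d = 787.7 m

787.7


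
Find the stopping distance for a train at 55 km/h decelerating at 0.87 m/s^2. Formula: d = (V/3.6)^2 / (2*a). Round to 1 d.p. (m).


Convert speed: V = 55 / 3.6 = 15.2778 m/s
V^2 = 233.4105
d = 233.4105 / (2 * 0.87)
d = 233.4105 / 1.74
d = 134.1 m

134.1


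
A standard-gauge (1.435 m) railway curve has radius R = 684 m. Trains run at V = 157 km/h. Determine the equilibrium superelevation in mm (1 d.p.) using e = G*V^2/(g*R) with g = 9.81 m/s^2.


Convert speed: V = 157 / 3.6 = 43.6111 m/s
Apply formula: e = 1.435 * 43.6111^2 / (9.81 * 684)
e = 1.435 * 1901.929 / 6710.04
e = 0.406744 m = 406.7 mm

406.7


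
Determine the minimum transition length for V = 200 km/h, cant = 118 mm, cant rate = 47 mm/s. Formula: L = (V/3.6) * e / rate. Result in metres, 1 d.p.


Convert speed: V = 200 / 3.6 = 55.5556 m/s
L = 55.5556 * 118 / 47
L = 6555.5556 / 47
L = 139.5 m

139.5


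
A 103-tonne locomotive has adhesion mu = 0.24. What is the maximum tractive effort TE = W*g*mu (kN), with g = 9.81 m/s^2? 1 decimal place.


TE_max = W * g * mu
TE_max = 103 * 9.81 * 0.24
TE_max = 1010.43 * 0.24
TE_max = 242.5 kN

242.5


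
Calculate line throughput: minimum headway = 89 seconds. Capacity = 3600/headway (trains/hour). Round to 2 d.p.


Capacity = 3600 / headway
Capacity = 3600 / 89
Capacity = 40.45 trains/hour

40.45


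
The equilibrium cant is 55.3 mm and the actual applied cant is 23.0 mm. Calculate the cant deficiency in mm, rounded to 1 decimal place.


Cant deficiency = equilibrium cant - actual cant
CD = 55.3 - 23.0
CD = 32.3 mm

32.3


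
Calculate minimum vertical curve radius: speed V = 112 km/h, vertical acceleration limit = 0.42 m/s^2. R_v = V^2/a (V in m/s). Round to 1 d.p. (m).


Convert speed: V = 112 / 3.6 = 31.1111 m/s
V^2 = 967.9012 m^2/s^2
R_v = 967.9012 / 0.42
R_v = 2304.5 m

2304.5


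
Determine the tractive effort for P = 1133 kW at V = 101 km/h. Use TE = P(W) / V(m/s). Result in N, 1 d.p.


Convert: P = 1133 kW = 1133000 W
V = 101 / 3.6 = 28.0556 m/s
TE = 1133000 / 28.0556
TE = 40384.2 N

40384.2


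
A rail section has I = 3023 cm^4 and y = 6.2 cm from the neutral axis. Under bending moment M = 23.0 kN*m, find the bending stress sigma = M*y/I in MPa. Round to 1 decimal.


Convert units:
M = 23.0 kN*m = 23000000 N*mm
y = 6.2 cm = 62 mm
I = 3023 cm^4 = 30230000 mm^4
sigma = 23000000 * 62 / 30230000
sigma = 47.2 MPa

47.2


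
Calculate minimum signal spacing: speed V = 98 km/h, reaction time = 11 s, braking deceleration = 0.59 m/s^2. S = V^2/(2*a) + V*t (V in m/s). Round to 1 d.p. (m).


V = 98 / 3.6 = 27.2222 m/s
Braking distance = 27.2222^2 / (2*0.59) = 628.008 m
Sighting distance = 27.2222 * 11 = 299.4444 m
S = 628.008 + 299.4444 = 927.5 m

927.5


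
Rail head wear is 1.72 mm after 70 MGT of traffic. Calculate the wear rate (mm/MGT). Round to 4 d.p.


Wear rate = total wear / cumulative tonnage
Rate = 1.72 / 70
Rate = 0.0246 mm/MGT

0.0246


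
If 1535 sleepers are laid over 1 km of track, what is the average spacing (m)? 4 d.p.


Spacing = 1000 m / number of sleepers
Spacing = 1000 / 1535
Spacing = 0.6515 m

0.6515


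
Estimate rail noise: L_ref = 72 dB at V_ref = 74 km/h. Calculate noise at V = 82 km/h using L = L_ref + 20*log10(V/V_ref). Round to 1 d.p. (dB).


V/V_ref = 82 / 74 = 1.108108
log10(1.108108) = 0.044582
20 * 0.044582 = 0.8916
L = 72 + 0.8916 = 72.9 dB

72.9


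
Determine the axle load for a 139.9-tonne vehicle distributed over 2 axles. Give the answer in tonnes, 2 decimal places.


Load per axle = total weight / number of axles
Load = 139.9 / 2
Load = 69.95 tonnes

69.95


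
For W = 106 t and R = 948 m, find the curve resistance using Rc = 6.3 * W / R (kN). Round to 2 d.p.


Rc = 6.3 * W / R
Rc = 6.3 * 106 / 948
Rc = 667.8 / 948
Rc = 0.70 kN

0.70


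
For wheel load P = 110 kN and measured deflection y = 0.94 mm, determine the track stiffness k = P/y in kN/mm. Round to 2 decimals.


Track stiffness k = P / y
k = 110 / 0.94
k = 117.02 kN/mm

117.02


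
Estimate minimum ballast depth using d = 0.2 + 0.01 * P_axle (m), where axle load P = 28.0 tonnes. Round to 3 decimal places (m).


d = 0.2 + 0.01 * 28.0
d = 0.2 + 0.28
d = 0.480 m

0.480


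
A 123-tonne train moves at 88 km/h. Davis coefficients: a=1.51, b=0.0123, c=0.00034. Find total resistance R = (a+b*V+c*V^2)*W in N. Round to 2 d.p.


b*V = 0.0123 * 88 = 1.0824
c*V^2 = 0.00034 * 7744 = 2.63296
R_per_t = 1.51 + 1.0824 + 2.63296 = 5.22536 N/t
R_total = 5.22536 * 123 = 642.72 N

642.72


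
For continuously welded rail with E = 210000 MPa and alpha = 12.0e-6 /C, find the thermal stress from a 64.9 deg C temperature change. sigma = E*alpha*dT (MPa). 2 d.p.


sigma = E * alpha * dT
sigma = 210000 * 12.0e-6 * 64.9
sigma = 2.52 * 64.9
sigma = 163.55 MPa

163.55


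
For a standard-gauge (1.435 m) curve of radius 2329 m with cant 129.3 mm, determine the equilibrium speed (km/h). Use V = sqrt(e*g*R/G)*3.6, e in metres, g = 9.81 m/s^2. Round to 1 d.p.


Convert cant: e = 129.3 mm = 0.1293 m
V_ms = sqrt(0.1293 * 9.81 * 2329 / 1.435)
V_ms = sqrt(2058.662339) = 45.3725 m/s
V = 45.3725 * 3.6 = 163.3 km/h

163.3


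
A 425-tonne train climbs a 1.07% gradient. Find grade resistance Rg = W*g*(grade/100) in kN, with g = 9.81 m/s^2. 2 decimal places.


Rg = W * 9.81 * grade / 100
Rg = 425 * 9.81 * 1.07 / 100
Rg = 4169.25 * 0.0107
Rg = 44.61 kN

44.61


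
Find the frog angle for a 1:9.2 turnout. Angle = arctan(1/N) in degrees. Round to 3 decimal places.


1/N = 1/9.2 = 0.108696
angle = arctan(0.108696) = 0.108271 rad
angle = 0.108271 * 180/pi = 6.203 degrees

6.203


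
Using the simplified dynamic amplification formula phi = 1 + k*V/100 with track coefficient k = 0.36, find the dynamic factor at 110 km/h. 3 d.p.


phi = 1 + k * V / 100
phi = 1 + 0.36 * 110 / 100
phi = 1 + 0.396
phi = 1.396

1.396


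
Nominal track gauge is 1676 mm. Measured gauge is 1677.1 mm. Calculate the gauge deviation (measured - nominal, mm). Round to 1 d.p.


Deviation = measured - nominal
Deviation = 1677.1 - 1676
Deviation = 1.1 mm

1.1


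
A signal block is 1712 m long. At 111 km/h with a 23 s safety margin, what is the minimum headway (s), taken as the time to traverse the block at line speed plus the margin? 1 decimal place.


V = 111 / 3.6 = 30.8333 m/s
Block traversal time = 1712 / 30.8333 = 55.5243 s
Headway = 55.5243 + 23
Headway = 78.5 s

78.5


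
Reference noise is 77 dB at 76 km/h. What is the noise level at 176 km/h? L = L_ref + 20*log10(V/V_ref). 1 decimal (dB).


V/V_ref = 176 / 76 = 2.315789
log10(2.315789) = 0.364699
20 * 0.364699 = 7.294
L = 77 + 7.294 = 84.3 dB

84.3


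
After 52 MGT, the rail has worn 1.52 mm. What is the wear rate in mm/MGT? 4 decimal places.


Wear rate = total wear / cumulative tonnage
Rate = 1.52 / 52
Rate = 0.0292 mm/MGT

0.0292


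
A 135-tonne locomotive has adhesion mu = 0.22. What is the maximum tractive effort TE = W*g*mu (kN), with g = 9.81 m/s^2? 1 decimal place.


TE_max = W * g * mu
TE_max = 135 * 9.81 * 0.22
TE_max = 1324.35 * 0.22
TE_max = 291.4 kN

291.4


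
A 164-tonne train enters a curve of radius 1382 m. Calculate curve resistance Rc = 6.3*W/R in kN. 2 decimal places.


Rc = 6.3 * W / R
Rc = 6.3 * 164 / 1382
Rc = 1033.2 / 1382
Rc = 0.75 kN

0.75


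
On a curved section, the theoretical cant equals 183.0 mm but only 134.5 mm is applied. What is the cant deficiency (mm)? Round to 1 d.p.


Cant deficiency = equilibrium cant - actual cant
CD = 183.0 - 134.5
CD = 48.5 mm

48.5


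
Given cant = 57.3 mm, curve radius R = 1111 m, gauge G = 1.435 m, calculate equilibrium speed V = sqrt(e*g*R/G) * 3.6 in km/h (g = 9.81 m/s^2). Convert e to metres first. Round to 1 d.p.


Convert cant: e = 57.3 mm = 0.0573 m
V_ms = sqrt(0.0573 * 9.81 * 1111 / 1.435)
V_ms = sqrt(435.196894) = 20.8614 m/s
V = 20.8614 * 3.6 = 75.1 km/h

75.1


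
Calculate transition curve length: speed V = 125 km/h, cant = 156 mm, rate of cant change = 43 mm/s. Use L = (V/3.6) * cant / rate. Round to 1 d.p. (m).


Convert speed: V = 125 / 3.6 = 34.7222 m/s
L = 34.7222 * 156 / 43
L = 5416.6667 / 43
L = 126.0 m

126.0


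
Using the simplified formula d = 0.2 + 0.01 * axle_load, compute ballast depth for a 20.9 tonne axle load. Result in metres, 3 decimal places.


d = 0.2 + 0.01 * 20.9
d = 0.2 + 0.209
d = 0.409 m

0.409


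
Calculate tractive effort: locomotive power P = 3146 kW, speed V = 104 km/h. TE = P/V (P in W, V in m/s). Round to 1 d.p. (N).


Convert: P = 3146 kW = 3146000 W
V = 104 / 3.6 = 28.8889 m/s
TE = 3146000 / 28.8889
TE = 108900.0 N

108900.0


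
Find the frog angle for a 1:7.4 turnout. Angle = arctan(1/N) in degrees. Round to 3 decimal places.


1/N = 1/7.4 = 0.135135
angle = arctan(0.135135) = 0.134321 rad
angle = 0.134321 * 180/pi = 7.696 degrees

7.696


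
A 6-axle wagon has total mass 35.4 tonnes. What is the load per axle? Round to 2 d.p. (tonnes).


Load per axle = total weight / number of axles
Load = 35.4 / 6
Load = 5.90 tonnes

5.90


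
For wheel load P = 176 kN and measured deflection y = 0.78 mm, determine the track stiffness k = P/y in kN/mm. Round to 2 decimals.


Track stiffness k = P / y
k = 176 / 0.78
k = 225.64 kN/mm

225.64


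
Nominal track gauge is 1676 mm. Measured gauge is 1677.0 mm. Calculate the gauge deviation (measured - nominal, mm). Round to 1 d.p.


Deviation = measured - nominal
Deviation = 1677.0 - 1676
Deviation = 1.0 mm

1.0


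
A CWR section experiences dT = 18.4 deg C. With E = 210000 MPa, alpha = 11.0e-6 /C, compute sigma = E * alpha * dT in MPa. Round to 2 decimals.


sigma = E * alpha * dT
sigma = 210000 * 11.0e-6 * 18.4
sigma = 2.31 * 18.4
sigma = 42.50 MPa

42.50


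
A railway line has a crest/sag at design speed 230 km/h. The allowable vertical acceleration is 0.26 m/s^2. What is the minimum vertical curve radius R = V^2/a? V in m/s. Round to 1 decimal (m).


Convert speed: V = 230 / 3.6 = 63.8889 m/s
V^2 = 4081.7901 m^2/s^2
R_v = 4081.7901 / 0.26
R_v = 15699.2 m

15699.2


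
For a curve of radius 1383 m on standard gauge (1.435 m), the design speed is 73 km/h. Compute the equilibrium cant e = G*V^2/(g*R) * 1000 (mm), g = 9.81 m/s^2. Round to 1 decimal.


Convert speed: V = 73 / 3.6 = 20.2778 m/s
Apply formula: e = 1.435 * 20.2778^2 / (9.81 * 1383)
e = 1.435 * 411.1883 / 13567.23
e = 0.043491 m = 43.5 mm

43.5


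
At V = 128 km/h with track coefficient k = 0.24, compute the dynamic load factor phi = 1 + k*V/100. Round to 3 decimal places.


phi = 1 + k * V / 100
phi = 1 + 0.24 * 128 / 100
phi = 1 + 0.3072
phi = 1.307

1.307


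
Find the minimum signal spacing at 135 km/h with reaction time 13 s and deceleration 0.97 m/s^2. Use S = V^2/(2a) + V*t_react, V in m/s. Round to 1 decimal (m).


V = 135 / 3.6 = 37.5 m/s
Braking distance = 37.5^2 / (2*0.97) = 724.8711 m
Sighting distance = 37.5 * 13 = 487.5 m
S = 724.8711 + 487.5 = 1212.4 m

1212.4


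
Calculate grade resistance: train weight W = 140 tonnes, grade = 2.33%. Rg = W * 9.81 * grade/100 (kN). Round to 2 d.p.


Rg = W * 9.81 * grade / 100
Rg = 140 * 9.81 * 2.33 / 100
Rg = 1373.4 * 0.0233
Rg = 32.00 kN

32.00


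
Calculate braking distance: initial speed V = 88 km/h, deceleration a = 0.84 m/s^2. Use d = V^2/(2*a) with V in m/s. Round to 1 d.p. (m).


Convert speed: V = 88 / 3.6 = 24.4444 m/s
V^2 = 597.5309
d = 597.5309 / (2 * 0.84)
d = 597.5309 / 1.68
d = 355.7 m

355.7


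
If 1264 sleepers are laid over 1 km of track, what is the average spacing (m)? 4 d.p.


Spacing = 1000 m / number of sleepers
Spacing = 1000 / 1264
Spacing = 0.7911 m

0.7911


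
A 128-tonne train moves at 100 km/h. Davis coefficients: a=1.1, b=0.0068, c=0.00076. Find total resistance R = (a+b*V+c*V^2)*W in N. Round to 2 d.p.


b*V = 0.0068 * 100 = 0.68
c*V^2 = 0.00076 * 10000 = 7.6
R_per_t = 1.1 + 0.68 + 7.6 = 9.38 N/t
R_total = 9.38 * 128 = 1200.64 N

1200.64


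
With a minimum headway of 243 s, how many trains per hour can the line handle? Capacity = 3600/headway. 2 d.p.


Capacity = 3600 / headway
Capacity = 3600 / 243
Capacity = 14.81 trains/hour

14.81


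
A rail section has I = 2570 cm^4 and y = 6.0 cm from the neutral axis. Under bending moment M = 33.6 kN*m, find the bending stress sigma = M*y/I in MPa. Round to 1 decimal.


Convert units:
M = 33.6 kN*m = 33600000 N*mm
y = 6.0 cm = 60 mm
I = 2570 cm^4 = 25700000 mm^4
sigma = 33600000 * 60 / 25700000
sigma = 78.4 MPa

78.4


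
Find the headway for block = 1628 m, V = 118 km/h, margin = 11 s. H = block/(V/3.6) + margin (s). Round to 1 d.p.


V = 118 / 3.6 = 32.7778 m/s
Block traversal time = 1628 / 32.7778 = 49.6678 s
Headway = 49.6678 + 11
Headway = 60.7 s

60.7


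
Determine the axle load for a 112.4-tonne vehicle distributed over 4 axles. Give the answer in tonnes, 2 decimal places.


Load per axle = total weight / number of axles
Load = 112.4 / 4
Load = 28.10 tonnes

28.10


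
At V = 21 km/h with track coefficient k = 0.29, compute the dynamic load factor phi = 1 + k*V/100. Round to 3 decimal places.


phi = 1 + k * V / 100
phi = 1 + 0.29 * 21 / 100
phi = 1 + 0.0609
phi = 1.061

1.061


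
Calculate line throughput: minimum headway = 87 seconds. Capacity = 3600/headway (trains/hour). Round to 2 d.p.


Capacity = 3600 / headway
Capacity = 3600 / 87
Capacity = 41.38 trains/hour

41.38


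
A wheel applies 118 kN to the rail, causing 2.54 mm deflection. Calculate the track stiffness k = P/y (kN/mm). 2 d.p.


Track stiffness k = P / y
k = 118 / 2.54
k = 46.46 kN/mm

46.46


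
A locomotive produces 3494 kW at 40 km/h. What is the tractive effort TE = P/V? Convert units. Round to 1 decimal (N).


Convert: P = 3494 kW = 3494000 W
V = 40 / 3.6 = 11.1111 m/s
TE = 3494000 / 11.1111
TE = 314460.0 N

314460.0


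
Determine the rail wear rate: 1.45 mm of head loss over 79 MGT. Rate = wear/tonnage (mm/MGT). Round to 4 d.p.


Wear rate = total wear / cumulative tonnage
Rate = 1.45 / 79
Rate = 0.0184 mm/MGT

0.0184


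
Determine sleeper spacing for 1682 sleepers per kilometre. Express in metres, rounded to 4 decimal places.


Spacing = 1000 m / number of sleepers
Spacing = 1000 / 1682
Spacing = 0.5945 m

0.5945


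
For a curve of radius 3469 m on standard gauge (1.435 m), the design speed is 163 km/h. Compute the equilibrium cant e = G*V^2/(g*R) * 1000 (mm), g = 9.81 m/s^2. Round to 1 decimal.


Convert speed: V = 163 / 3.6 = 45.2778 m/s
Apply formula: e = 1.435 * 45.2778^2 / (9.81 * 3469)
e = 1.435 * 2050.0772 / 34030.89
e = 0.086447 m = 86.4 mm

86.4


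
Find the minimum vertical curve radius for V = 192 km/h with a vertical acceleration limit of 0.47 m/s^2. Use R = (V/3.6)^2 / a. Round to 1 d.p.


Convert speed: V = 192 / 3.6 = 53.3333 m/s
V^2 = 2844.4444 m^2/s^2
R_v = 2844.4444 / 0.47
R_v = 6052.0 m

6052.0


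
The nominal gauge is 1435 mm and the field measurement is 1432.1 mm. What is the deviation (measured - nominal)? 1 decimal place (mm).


Deviation = measured - nominal
Deviation = 1432.1 - 1435
Deviation = -2.9 mm

-2.9


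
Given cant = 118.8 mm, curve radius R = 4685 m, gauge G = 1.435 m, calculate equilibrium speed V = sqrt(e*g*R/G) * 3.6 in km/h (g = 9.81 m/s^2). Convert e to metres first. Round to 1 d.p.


Convert cant: e = 118.8 mm = 0.1188 m
V_ms = sqrt(0.1188 * 9.81 * 4685 / 1.435)
V_ms = sqrt(3804.89908) = 61.6839 m/s
V = 61.6839 * 3.6 = 222.1 km/h

222.1


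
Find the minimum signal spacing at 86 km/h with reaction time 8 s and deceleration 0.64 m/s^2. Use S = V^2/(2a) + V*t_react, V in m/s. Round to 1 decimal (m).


V = 86 / 3.6 = 23.8889 m/s
Braking distance = 23.8889^2 / (2*0.64) = 445.843 m
Sighting distance = 23.8889 * 8 = 191.1111 m
S = 445.843 + 191.1111 = 637.0 m

637.0


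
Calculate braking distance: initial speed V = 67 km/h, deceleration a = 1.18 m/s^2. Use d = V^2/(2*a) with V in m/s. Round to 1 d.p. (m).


Convert speed: V = 67 / 3.6 = 18.6111 m/s
V^2 = 346.3735
d = 346.3735 / (2 * 1.18)
d = 346.3735 / 2.36
d = 146.8 m

146.8


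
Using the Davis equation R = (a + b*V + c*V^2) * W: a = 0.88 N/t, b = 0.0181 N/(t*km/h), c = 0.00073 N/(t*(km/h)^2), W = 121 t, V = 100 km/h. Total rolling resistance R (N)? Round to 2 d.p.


b*V = 0.0181 * 100 = 1.81
c*V^2 = 0.00073 * 10000 = 7.3
R_per_t = 0.88 + 1.81 + 7.3 = 9.99 N/t
R_total = 9.99 * 121 = 1208.79 N

1208.79


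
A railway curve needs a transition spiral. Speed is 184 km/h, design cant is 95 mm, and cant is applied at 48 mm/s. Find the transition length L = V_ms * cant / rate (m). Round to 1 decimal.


Convert speed: V = 184 / 3.6 = 51.1111 m/s
L = 51.1111 * 95 / 48
L = 4855.5556 / 48
L = 101.2 m

101.2


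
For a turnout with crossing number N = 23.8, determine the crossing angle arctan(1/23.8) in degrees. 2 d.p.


1/N = 1/23.8 = 0.042017
angle = arctan(0.042017) = 0.041992 rad
angle = 0.041992 * 180/pi = 2.41 degrees

2.41


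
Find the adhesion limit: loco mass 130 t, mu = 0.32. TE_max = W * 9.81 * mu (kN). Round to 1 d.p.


TE_max = W * g * mu
TE_max = 130 * 9.81 * 0.32
TE_max = 1275.3 * 0.32
TE_max = 408.1 kN

408.1


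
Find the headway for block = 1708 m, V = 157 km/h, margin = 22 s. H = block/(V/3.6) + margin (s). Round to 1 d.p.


V = 157 / 3.6 = 43.6111 m/s
Block traversal time = 1708 / 43.6111 = 39.1643 s
Headway = 39.1643 + 22
Headway = 61.2 s

61.2


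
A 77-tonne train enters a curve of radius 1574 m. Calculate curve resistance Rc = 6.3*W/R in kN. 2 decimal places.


Rc = 6.3 * W / R
Rc = 6.3 * 77 / 1574
Rc = 485.1 / 1574
Rc = 0.31 kN

0.31


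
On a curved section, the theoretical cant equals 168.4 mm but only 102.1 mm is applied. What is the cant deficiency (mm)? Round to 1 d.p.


Cant deficiency = equilibrium cant - actual cant
CD = 168.4 - 102.1
CD = 66.3 mm

66.3


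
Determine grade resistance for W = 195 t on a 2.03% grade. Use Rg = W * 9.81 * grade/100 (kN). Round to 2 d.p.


Rg = W * 9.81 * grade / 100
Rg = 195 * 9.81 * 2.03 / 100
Rg = 1912.95 * 0.0203
Rg = 38.83 kN

38.83


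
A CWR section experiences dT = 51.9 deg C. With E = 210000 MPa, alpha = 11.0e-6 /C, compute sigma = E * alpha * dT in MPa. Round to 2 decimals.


sigma = E * alpha * dT
sigma = 210000 * 11.0e-6 * 51.9
sigma = 2.31 * 51.9
sigma = 119.89 MPa

119.89


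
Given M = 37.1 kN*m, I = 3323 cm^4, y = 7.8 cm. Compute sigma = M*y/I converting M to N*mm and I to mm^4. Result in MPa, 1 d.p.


Convert units:
M = 37.1 kN*m = 37100000 N*mm
y = 7.8 cm = 78 mm
I = 3323 cm^4 = 33230000 mm^4
sigma = 37100000 * 78 / 33230000
sigma = 87.1 MPa

87.1


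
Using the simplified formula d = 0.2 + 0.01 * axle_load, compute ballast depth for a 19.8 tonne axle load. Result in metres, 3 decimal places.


d = 0.2 + 0.01 * 19.8
d = 0.2 + 0.198
d = 0.398 m

0.398


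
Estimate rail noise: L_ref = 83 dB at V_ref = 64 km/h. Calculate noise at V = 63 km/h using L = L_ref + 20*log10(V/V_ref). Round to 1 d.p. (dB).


V/V_ref = 63 / 64 = 0.984375
log10(0.984375) = -0.006839
20 * -0.006839 = -0.1368
L = 83 + -0.1368 = 82.9 dB

82.9


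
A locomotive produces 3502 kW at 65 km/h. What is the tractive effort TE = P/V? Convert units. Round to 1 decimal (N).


Convert: P = 3502 kW = 3502000 W
V = 65 / 3.6 = 18.0556 m/s
TE = 3502000 / 18.0556
TE = 193956.9 N

193956.9


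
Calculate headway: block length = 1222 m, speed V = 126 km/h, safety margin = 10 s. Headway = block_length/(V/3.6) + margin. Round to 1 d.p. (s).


V = 126 / 3.6 = 35.0 m/s
Block traversal time = 1222 / 35.0 = 34.9143 s
Headway = 34.9143 + 10
Headway = 44.9 s

44.9


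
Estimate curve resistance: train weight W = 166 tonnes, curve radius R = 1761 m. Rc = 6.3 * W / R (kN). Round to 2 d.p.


Rc = 6.3 * W / R
Rc = 6.3 * 166 / 1761
Rc = 1045.8 / 1761
Rc = 0.59 kN

0.59


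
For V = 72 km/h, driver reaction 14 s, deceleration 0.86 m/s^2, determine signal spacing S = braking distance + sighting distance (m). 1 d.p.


V = 72 / 3.6 = 20.0 m/s
Braking distance = 20.0^2 / (2*0.86) = 232.5581 m
Sighting distance = 20.0 * 14 = 280.0 m
S = 232.5581 + 280.0 = 512.6 m

512.6


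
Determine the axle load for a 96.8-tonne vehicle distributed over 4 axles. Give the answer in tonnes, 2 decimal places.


Load per axle = total weight / number of axles
Load = 96.8 / 4
Load = 24.20 tonnes

24.20


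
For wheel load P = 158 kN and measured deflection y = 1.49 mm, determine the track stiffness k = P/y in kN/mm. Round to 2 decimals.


Track stiffness k = P / y
k = 158 / 1.49
k = 106.04 kN/mm

106.04


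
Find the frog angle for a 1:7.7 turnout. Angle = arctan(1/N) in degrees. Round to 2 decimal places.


1/N = 1/7.7 = 0.12987
angle = arctan(0.12987) = 0.129147 rad
angle = 0.129147 * 180/pi = 7.40 degrees

7.40


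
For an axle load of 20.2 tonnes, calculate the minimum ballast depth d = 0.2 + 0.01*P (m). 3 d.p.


d = 0.2 + 0.01 * 20.2
d = 0.2 + 0.202
d = 0.402 m

0.402


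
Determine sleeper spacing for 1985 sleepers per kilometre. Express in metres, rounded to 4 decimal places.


Spacing = 1000 m / number of sleepers
Spacing = 1000 / 1985
Spacing = 0.5038 m

0.5038


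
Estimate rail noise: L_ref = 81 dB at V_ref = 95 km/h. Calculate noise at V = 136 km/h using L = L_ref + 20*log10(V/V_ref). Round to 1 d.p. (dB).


V/V_ref = 136 / 95 = 1.431579
log10(1.431579) = 0.155815
20 * 0.155815 = 3.1163
L = 81 + 3.1163 = 84.1 dB

84.1


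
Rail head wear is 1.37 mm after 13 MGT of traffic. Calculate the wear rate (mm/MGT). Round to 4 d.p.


Wear rate = total wear / cumulative tonnage
Rate = 1.37 / 13
Rate = 0.1054 mm/MGT

0.1054


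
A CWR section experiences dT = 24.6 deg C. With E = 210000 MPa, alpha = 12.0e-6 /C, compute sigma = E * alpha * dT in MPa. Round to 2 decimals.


sigma = E * alpha * dT
sigma = 210000 * 12.0e-6 * 24.6
sigma = 2.52 * 24.6
sigma = 61.99 MPa

61.99


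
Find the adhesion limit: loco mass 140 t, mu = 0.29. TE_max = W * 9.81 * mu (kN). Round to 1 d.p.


TE_max = W * g * mu
TE_max = 140 * 9.81 * 0.29
TE_max = 1373.4 * 0.29
TE_max = 398.3 kN

398.3


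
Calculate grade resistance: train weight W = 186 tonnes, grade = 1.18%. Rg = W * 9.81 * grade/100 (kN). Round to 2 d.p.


Rg = W * 9.81 * grade / 100
Rg = 186 * 9.81 * 1.18 / 100
Rg = 1824.66 * 0.0118
Rg = 21.53 kN

21.53


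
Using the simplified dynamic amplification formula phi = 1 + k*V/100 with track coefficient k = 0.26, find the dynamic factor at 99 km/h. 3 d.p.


phi = 1 + k * V / 100
phi = 1 + 0.26 * 99 / 100
phi = 1 + 0.2574
phi = 1.257

1.257


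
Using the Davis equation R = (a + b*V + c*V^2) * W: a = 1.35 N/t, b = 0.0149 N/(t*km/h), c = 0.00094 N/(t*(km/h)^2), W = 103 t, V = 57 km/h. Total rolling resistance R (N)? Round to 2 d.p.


b*V = 0.0149 * 57 = 0.8493
c*V^2 = 0.00094 * 3249 = 3.05406
R_per_t = 1.35 + 0.8493 + 3.05406 = 5.25336 N/t
R_total = 5.25336 * 103 = 541.10 N

541.10


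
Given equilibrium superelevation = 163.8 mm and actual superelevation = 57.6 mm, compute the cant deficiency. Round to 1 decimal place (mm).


Cant deficiency = equilibrium cant - actual cant
CD = 163.8 - 57.6
CD = 106.2 mm

106.2


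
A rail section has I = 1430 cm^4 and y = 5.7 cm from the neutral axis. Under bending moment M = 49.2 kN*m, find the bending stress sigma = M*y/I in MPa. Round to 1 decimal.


Convert units:
M = 49.2 kN*m = 49200000 N*mm
y = 5.7 cm = 57 mm
I = 1430 cm^4 = 14300000 mm^4
sigma = 49200000 * 57 / 14300000
sigma = 196.1 MPa

196.1


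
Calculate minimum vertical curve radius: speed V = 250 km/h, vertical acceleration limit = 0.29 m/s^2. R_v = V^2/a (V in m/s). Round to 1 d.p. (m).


Convert speed: V = 250 / 3.6 = 69.4444 m/s
V^2 = 4822.5309 m^2/s^2
R_v = 4822.5309 / 0.29
R_v = 16629.4 m

16629.4


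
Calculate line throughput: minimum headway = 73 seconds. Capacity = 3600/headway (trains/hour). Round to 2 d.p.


Capacity = 3600 / headway
Capacity = 3600 / 73
Capacity = 49.32 trains/hour

49.32


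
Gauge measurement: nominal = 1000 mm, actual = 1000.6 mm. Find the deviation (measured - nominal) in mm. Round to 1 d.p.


Deviation = measured - nominal
Deviation = 1000.6 - 1000
Deviation = 0.6 mm

0.6


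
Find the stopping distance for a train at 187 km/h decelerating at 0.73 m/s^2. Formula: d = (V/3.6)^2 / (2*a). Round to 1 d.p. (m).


Convert speed: V = 187 / 3.6 = 51.9444 m/s
V^2 = 2698.2253
d = 2698.2253 / (2 * 0.73)
d = 2698.2253 / 1.46
d = 1848.1 m

1848.1


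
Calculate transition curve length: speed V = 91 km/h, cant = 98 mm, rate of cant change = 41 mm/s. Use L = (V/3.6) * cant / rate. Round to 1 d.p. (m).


Convert speed: V = 91 / 3.6 = 25.2778 m/s
L = 25.2778 * 98 / 41
L = 2477.2222 / 41
L = 60.4 m

60.4


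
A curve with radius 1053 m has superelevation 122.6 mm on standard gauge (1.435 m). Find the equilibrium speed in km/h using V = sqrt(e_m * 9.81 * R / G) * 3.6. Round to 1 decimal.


Convert cant: e = 122.6 mm = 0.1226 m
V_ms = sqrt(0.1226 * 9.81 * 1053 / 1.435)
V_ms = sqrt(882.543148) = 29.7076 m/s
V = 29.7076 * 3.6 = 106.9 km/h

106.9


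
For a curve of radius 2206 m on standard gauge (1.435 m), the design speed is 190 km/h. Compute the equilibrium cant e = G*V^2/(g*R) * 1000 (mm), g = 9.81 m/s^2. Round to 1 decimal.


Convert speed: V = 190 / 3.6 = 52.7778 m/s
Apply formula: e = 1.435 * 52.7778^2 / (9.81 * 2206)
e = 1.435 * 2785.4938 / 21640.86
e = 0.184705 m = 184.7 mm

184.7


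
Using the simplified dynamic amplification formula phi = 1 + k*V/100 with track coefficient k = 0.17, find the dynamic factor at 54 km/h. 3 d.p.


phi = 1 + k * V / 100
phi = 1 + 0.17 * 54 / 100
phi = 1 + 0.0918
phi = 1.092

1.092


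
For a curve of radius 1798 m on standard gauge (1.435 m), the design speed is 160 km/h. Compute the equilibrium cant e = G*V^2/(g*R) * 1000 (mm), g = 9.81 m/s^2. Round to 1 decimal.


Convert speed: V = 160 / 3.6 = 44.4444 m/s
Apply formula: e = 1.435 * 44.4444^2 / (9.81 * 1798)
e = 1.435 * 1975.3086 / 17638.38
e = 0.160705 m = 160.7 mm

160.7


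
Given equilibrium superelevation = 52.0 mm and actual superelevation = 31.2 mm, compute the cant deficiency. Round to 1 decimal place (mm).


Cant deficiency = equilibrium cant - actual cant
CD = 52.0 - 31.2
CD = 20.8 mm

20.8


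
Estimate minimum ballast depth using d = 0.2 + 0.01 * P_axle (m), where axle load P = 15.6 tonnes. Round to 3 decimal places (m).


d = 0.2 + 0.01 * 15.6
d = 0.2 + 0.156
d = 0.356 m

0.356


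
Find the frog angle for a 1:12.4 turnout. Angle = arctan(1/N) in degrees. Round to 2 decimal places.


1/N = 1/12.4 = 0.080645
angle = arctan(0.080645) = 0.080471 rad
angle = 0.080471 * 180/pi = 4.61 degrees

4.61


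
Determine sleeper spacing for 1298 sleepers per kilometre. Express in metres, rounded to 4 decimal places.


Spacing = 1000 m / number of sleepers
Spacing = 1000 / 1298
Spacing = 0.7704 m

0.7704


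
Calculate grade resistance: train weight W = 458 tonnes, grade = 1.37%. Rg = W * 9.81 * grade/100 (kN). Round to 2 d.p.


Rg = W * 9.81 * grade / 100
Rg = 458 * 9.81 * 1.37 / 100
Rg = 4492.98 * 0.0137
Rg = 61.55 kN

61.55


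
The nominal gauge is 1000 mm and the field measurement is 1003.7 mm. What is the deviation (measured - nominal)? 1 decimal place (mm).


Deviation = measured - nominal
Deviation = 1003.7 - 1000
Deviation = 3.7 mm

3.7


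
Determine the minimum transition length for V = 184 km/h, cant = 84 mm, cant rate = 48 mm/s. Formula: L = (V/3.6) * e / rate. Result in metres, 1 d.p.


Convert speed: V = 184 / 3.6 = 51.1111 m/s
L = 51.1111 * 84 / 48
L = 4293.3333 / 48
L = 89.4 m

89.4


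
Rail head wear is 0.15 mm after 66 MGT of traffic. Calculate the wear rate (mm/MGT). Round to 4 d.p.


Wear rate = total wear / cumulative tonnage
Rate = 0.15 / 66
Rate = 0.0023 mm/MGT

0.0023


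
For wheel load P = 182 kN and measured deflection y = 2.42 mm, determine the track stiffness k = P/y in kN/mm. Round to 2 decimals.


Track stiffness k = P / y
k = 182 / 2.42
k = 75.21 kN/mm

75.21


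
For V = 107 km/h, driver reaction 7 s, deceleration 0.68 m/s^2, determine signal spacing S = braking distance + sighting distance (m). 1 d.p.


V = 107 / 3.6 = 29.7222 m/s
Braking distance = 29.7222^2 / (2*0.68) = 649.5665 m
Sighting distance = 29.7222 * 7 = 208.0556 m
S = 649.5665 + 208.0556 = 857.6 m

857.6


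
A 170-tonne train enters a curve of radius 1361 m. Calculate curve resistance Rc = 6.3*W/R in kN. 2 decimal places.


Rc = 6.3 * W / R
Rc = 6.3 * 170 / 1361
Rc = 1071.0 / 1361
Rc = 0.79 kN

0.79


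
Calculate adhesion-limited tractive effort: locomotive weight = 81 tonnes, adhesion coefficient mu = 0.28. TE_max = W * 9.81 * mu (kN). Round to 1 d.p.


TE_max = W * g * mu
TE_max = 81 * 9.81 * 0.28
TE_max = 794.61 * 0.28
TE_max = 222.5 kN

222.5


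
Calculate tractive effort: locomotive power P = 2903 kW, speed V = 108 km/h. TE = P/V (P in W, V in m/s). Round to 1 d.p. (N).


Convert: P = 2903 kW = 2903000 W
V = 108 / 3.6 = 30.0 m/s
TE = 2903000 / 30.0
TE = 96766.7 N

96766.7


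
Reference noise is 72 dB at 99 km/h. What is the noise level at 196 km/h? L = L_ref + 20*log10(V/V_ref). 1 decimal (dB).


V/V_ref = 196 / 99 = 1.979798
log10(1.979798) = 0.296621
20 * 0.296621 = 5.9324
L = 72 + 5.9324 = 77.9 dB

77.9


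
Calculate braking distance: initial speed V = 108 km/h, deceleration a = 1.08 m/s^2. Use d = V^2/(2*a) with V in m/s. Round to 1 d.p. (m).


Convert speed: V = 108 / 3.6 = 30.0 m/s
V^2 = 900.0
d = 900.0 / (2 * 1.08)
d = 900.0 / 2.16
d = 416.7 m

416.7


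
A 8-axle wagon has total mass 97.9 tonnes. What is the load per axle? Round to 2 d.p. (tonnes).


Load per axle = total weight / number of axles
Load = 97.9 / 8
Load = 12.24 tonnes

12.24


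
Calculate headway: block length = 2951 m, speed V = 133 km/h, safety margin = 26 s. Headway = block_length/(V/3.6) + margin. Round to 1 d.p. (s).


V = 133 / 3.6 = 36.9444 m/s
Block traversal time = 2951 / 36.9444 = 79.8767 s
Headway = 79.8767 + 26
Headway = 105.9 s

105.9


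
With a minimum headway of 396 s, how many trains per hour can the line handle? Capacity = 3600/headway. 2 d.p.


Capacity = 3600 / headway
Capacity = 3600 / 396
Capacity = 9.09 trains/hour

9.09


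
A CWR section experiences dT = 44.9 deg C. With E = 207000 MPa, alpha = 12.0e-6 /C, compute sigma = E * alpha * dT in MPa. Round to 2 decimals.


sigma = E * alpha * dT
sigma = 207000 * 12.0e-6 * 44.9
sigma = 2.484 * 44.9
sigma = 111.53 MPa

111.53


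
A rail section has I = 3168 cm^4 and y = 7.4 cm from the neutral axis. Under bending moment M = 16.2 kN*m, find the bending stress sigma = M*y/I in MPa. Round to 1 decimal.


Convert units:
M = 16.2 kN*m = 16200000 N*mm
y = 7.4 cm = 74 mm
I = 3168 cm^4 = 31680000 mm^4
sigma = 16200000 * 74 / 31680000
sigma = 37.8 MPa

37.8


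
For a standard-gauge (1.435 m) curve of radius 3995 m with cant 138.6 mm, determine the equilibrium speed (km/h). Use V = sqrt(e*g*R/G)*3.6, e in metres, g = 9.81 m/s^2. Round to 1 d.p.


Convert cant: e = 138.6 mm = 0.1386 m
V_ms = sqrt(0.1386 * 9.81 * 3995 / 1.435)
V_ms = sqrt(3785.272244) = 61.5246 m/s
V = 61.5246 * 3.6 = 221.5 km/h

221.5


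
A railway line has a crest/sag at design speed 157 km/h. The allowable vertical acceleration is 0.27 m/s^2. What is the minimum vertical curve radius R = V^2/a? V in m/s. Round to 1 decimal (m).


Convert speed: V = 157 / 3.6 = 43.6111 m/s
V^2 = 1901.929 m^2/s^2
R_v = 1901.929 / 0.27
R_v = 7044.2 m

7044.2


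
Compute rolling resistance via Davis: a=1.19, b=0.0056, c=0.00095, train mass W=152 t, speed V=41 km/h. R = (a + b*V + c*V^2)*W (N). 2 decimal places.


b*V = 0.0056 * 41 = 0.2296
c*V^2 = 0.00095 * 1681 = 1.59695
R_per_t = 1.19 + 0.2296 + 1.59695 = 3.01655 N/t
R_total = 3.01655 * 152 = 458.52 N

458.52


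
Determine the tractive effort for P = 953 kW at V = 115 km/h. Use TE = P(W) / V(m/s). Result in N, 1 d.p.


Convert: P = 953 kW = 953000 W
V = 115 / 3.6 = 31.9444 m/s
TE = 953000 / 31.9444
TE = 29833.0 N

29833.0


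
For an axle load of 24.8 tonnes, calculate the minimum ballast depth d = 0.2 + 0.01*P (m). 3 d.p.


d = 0.2 + 0.01 * 24.8
d = 0.2 + 0.248
d = 0.448 m

0.448


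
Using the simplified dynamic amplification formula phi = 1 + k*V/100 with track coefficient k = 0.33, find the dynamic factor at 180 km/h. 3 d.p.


phi = 1 + k * V / 100
phi = 1 + 0.33 * 180 / 100
phi = 1 + 0.594
phi = 1.594

1.594
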